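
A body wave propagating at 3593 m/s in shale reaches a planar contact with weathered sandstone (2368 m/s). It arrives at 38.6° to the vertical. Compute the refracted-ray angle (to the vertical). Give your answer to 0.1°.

sin θ₁/V₁ = sin θ₂/V₂ ⇒ sin θ₂ = 2368·sin 38.6°/3593 = 2368·0.6239/3593 = 0.4112.
θ₂ = arcsin 0.4112 = 24.28° from the normal.

24.3°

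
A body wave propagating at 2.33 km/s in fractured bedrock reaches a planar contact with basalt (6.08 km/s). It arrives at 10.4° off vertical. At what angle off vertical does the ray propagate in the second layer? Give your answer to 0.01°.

Snell's law: sin θ₂ = (V₂/V₁)·sin θ₁ = (6.08/2.33)·sin 10.4° = 0.4711.
θ₂ = sin⁻¹(0.4711) = 28.10° (from vertical).

28.10°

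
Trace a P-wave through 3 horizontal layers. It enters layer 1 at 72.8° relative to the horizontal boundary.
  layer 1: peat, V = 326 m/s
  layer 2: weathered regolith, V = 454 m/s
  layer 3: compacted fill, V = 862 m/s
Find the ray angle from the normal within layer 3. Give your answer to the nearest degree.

51°

From the normal: θ₁ = 90° − 72.8° = 17.2°.
Snell's law across each interface conserves sin θ / V, so sin θ_3 = V_3·sin θ₁/V₁.
sin θ_3 = 862 × sin 17.2° / 326 = 0.7819.
θ_3 = 51.44° from the vertical.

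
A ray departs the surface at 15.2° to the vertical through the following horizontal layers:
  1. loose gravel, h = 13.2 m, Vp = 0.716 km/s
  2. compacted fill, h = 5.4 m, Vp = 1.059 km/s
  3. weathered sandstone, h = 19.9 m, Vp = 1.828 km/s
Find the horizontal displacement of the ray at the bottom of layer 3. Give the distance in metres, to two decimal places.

23.79 m

Ray parameter p = sin 15.2° / 0.716 km/s = 3.6619e-01 s/km.
Layer 1: θ = 15.20°; offset = 13.2·tan 15.20° = 3.5864 m.
Layer 2: sin θ = p·1.059 = 0.3878 → θ = 22.82°; offset = 5.4·tan 22.82° = 2.2718 m.
Layer 3: sin θ = p·1.828 = 0.6694 → θ = 42.02°; offset = 19.9·tan 42.02° = 17.9305 m.
Total horizontal offset = 23.7887 m.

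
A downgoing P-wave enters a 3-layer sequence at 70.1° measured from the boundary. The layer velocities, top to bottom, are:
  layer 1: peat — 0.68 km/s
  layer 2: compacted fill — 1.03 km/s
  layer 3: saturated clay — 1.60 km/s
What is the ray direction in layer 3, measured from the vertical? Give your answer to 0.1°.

53.2°

From the normal: θ₁ = 90° − 70.1° = 19.9°.
Snell's law across each interface conserves sin θ / V, so sin θ_3 = V_3·sin θ₁/V₁.
sin θ_3 = 1.60 × sin 19.9° / 0.68 = 0.8009.
θ_3 = arcsin 0.8009 = 53.22°.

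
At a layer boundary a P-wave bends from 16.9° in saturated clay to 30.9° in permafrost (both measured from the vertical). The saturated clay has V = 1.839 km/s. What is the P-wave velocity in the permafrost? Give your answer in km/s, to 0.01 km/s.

Snell's law: sin 16.9°/V₁ = sin 30.9°/V₂.
V₂ = V₁·sin 30.9°/sin 16.9° = 1.839 × 1.7666 = 3.25 km/s.

3.25 km/s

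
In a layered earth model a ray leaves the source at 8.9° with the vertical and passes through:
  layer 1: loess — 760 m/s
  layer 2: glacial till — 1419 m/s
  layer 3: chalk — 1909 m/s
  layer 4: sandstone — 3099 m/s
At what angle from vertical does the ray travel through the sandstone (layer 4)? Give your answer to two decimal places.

39.11°

Snell's law across each interface conserves sin θ / V, so sin θ_4 = V_4·sin θ₁/V₁.
sin θ_4 = 3099 × sin 8.9° / 760 = 0.6309.
θ_4 = arcsin 0.6309 = 39.11°.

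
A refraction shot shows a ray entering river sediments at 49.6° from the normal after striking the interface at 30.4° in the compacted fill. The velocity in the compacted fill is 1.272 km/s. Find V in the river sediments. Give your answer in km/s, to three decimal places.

1.914 km/s

sin 30.4° = 0.5060; sin 49.6° = 0.7615.
V₂ = V₁·(sin θ₂/sin θ₁) = 1.272·(0.7615/0.5060) = 1.914 km/s.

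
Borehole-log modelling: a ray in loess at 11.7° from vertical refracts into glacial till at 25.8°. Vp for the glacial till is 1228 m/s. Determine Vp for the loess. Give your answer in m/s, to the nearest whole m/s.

572 m/s

sin 11.7° = 0.2028; sin 25.8° = 0.4352.
V₁ = V₂·(sin θ₁/sin θ₂) = 1228·(0.2028/0.4352) = 572.16 m/s.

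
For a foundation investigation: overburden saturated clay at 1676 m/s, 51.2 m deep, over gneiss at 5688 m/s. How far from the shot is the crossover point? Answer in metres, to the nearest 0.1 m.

θ_c = arcsin(1676/5688) = 17.14°, so cos θ_c = 0.9556 and tᵢ = 2h cos θ_c/V₁ = 0.0584 s.
At crossover x/V₁ = x/V₂ + tᵢ ⇒ x = tᵢ/(1/V₁ − 1/V₂) = 0.05839/(5.9666e-04 − 1.7581e-04) = 138.73 m.

138.7 m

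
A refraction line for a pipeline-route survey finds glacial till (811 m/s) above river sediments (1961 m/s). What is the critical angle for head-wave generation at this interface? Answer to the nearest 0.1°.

Critical incidence: sin θ_c = V₁/V₂ = 811/1961 = 0.4136.
θ_c = arcsin 0.4136 = 24.43°.

24.4°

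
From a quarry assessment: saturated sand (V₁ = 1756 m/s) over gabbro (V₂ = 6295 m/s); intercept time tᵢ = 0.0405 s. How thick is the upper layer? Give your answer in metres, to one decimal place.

h = tᵢ·V₁·V₂ / (2·√(V₂²−V₁²)).
√(V₂²−V₁²) = √(6295² − 1756²) = 6045.1 m/s.
h = 0.0405 s × 1756 × 6295 / (2 × 6045.1) = 37.03 m.

37.0 m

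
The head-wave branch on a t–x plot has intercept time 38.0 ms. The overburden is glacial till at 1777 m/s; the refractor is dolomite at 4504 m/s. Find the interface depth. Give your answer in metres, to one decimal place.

36.7 m

θ_c = arcsin(1777/4504) = 23.24°; cos θ_c = 0.9189.
tᵢ = 2h cos θ_c/V₁ ⇒ h = tᵢ·V₁/(2 cos θ_c) = 0.038·1777/(2·0.9189) = 36.74 m.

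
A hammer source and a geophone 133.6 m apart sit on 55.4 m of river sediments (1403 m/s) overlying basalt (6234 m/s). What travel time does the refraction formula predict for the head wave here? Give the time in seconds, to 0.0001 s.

t = x/V₂ + 2h·√(V₂²−V₁²)/(V₁V₂).
√(V₂²−V₁²) = √(6234²−1403²) = 6074.1 m/s; delay term = 2·55.4·6074.1/(1403·6234) = 0.07695 s.
t = 133.6/6234 + 0.07695 = 0.09838 s.

0.0984 s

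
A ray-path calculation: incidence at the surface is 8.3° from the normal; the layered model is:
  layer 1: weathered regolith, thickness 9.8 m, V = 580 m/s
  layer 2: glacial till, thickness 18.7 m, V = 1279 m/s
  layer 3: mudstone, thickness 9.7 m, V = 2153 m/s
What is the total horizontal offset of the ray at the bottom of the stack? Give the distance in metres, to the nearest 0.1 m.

13.9 m

Apply Snell's law at each interface; in layer i the horizontal offset is hᵢ·tan θᵢ.
Layer 1: θ = 8.30°; offset = 9.8·tan 8.30° = 1.430 m.
Layer 2: sin θ = 1279·sin 8.3°/580 = 0.3183, θ = 18.56°; offset = 18.7·tan 18.56° = 6.279 m.
Layer 3: sin θ = 2153·sin 8.3°/580 = 0.5359, θ = 32.40°; offset = 9.7·tan 32.40° = 6.156 m.
Total horizontal offset = 13.865 m.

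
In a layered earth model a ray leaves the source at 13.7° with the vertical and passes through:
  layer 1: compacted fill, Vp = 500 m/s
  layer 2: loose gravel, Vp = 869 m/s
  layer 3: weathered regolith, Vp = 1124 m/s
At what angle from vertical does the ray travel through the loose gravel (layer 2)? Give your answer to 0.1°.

24.3°

Snell's law across each interface conserves sin θ / V, so sin θ_2 = V_2·sin θ₁/V₁.
sin θ_2 = 869 × sin 13.7° / 500 = 0.4116.
θ_2 = arcsin 0.4116 = 24.31°.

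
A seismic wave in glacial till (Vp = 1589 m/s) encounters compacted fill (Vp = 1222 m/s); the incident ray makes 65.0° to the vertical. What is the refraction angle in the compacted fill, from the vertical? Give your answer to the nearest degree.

sin θ₁/V₁ = sin θ₂/V₂ ⇒ sin θ₂ = 1222·sin 65.0°/1589 = 1222·0.9063/1589 = 0.6970.
θ₂ = arcsin 0.6970 = 44.19° from the normal.

44°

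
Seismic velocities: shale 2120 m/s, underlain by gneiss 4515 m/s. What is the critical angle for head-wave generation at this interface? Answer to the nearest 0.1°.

At critical incidence the refracted ray runs along the interface (θ₂ = 90°), so sin θ_c = V₁/V₂.
θ_c = arcsin(2120/4515) = arcsin 0.4695 = 28.00°.

28.0°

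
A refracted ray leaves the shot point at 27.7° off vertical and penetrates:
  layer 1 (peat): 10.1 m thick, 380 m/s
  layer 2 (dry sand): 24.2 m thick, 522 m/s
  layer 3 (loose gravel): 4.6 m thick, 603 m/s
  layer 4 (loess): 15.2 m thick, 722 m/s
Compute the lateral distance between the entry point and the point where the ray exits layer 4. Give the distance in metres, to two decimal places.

59.03 m

Ray parameter p = sin 27.7° / 380 m/s = 1.2233e-03 s/m.
Layer 1: θ = 27.70°; offset = 10.1·tan 27.70° = 5.3026 m.
Layer 2: sin θ = p·522 = 0.6385 → θ = 39.68°; offset = 24.2·tan 39.68° = 20.0795 m.
Layer 3: sin θ = p·603 = 0.7376 → θ = 47.53°; offset = 4.6·tan 47.53° = 5.0253 m.
Layer 4: sin θ = p·722 = 0.8832 → θ = 62.03°; offset = 15.2·tan 62.03° = 28.6242 m.
Total horizontal offset = 59.0315 m.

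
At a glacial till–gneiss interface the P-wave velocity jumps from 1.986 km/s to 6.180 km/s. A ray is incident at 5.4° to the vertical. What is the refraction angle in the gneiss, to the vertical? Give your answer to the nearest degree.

sin θ₁/V₁ = sin θ₂/V₂ ⇒ sin θ₂ = 6.180·sin 5.4°/1.986 = 6.180·0.0941/1.986 = 0.2928.
θ₂ = sin⁻¹(0.2928) = 17.03° (from vertical).

17°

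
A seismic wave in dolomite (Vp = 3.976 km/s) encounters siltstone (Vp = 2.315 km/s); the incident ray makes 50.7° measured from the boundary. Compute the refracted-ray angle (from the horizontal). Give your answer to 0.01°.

Convert to the normal: θ₁ = 90° − 50.7° = 39.3°.
sin θ₁/V₁ = sin θ₂/V₂ ⇒ sin θ₂ = 2.315·sin 39.3°/3.976 = 2.315·0.6334/3.976 = 0.3688.
θ₂ = sin⁻¹(0.3688) = 21.64° (from vertical).
From the interface: 90° − 21.64° = 68.36°.

68.36°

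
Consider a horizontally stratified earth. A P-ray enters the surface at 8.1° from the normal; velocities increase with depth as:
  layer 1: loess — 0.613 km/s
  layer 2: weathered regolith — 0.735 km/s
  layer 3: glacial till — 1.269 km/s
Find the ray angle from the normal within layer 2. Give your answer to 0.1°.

9.7°

Ray parameter p = sin 8.1° / 0.613 = 2.2986e-01 s/km.
sin θ_2 = p·V_2 = 2.2986e-01 × 0.735 = 0.1689.
θ_2 = 9.73° from the vertical.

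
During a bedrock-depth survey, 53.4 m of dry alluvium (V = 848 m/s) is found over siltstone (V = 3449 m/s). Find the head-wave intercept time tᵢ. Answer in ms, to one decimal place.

θ_c = arcsin(V₁/V₂) = arcsin(848/3449) = 14.23°; cos θ_c = 0.9693.
tᵢ = 2h·cos θ_c / V₁ = 2·53.4·0.9693 / 848 = 0.12208 s.

122.1 ms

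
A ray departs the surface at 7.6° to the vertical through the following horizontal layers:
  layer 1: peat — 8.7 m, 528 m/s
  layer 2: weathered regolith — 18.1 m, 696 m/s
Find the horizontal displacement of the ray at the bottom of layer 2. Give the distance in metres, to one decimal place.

4.4 m

Apply Snell's law at each interface; in layer i the horizontal offset is hᵢ·tan θᵢ.
Layer 1: θ = 7.60°; offset = 8.7·tan 7.60° = 1.161 m.
Layer 2: sin θ = 696·sin 7.6°/528 = 0.1743, θ = 10.04°; offset = 18.1·tan 10.04° = 3.205 m.
Summing the layer offsets gives 4.365 m.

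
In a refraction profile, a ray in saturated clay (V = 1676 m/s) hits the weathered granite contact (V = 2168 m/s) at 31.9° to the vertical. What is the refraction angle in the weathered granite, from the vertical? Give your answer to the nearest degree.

Snell's law: sin θ₂ = (V₂/V₁)·sin θ₁ = (2168/1676)·sin 31.9° = 0.6836.
θ₂ = sin⁻¹(0.6836) = 43.12° (from vertical).

43°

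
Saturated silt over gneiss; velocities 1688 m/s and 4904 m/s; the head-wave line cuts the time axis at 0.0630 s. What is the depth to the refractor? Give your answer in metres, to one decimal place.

θ_c = arcsin(1688/4904) = 20.13°; cos θ_c = 0.9389.
tᵢ = 2h cos θ_c/V₁ ⇒ h = tᵢ·V₁/(2 cos θ_c) = 0.063·1688/(2·0.9389) = 56.63 m.

56.6 m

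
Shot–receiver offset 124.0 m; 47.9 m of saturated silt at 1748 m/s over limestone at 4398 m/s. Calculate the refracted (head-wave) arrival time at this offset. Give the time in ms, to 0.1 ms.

78.5 ms

θ_c = arcsin(V₁/V₂) = arcsin(1748/4398) = 23.42°, cos θ_c = 0.9176.
Intercept time tᵢ = 2h cos θ_c / V₁ = 2·47.9·0.9176/1748 = 0.05029 s.
t = x/V₂ + tᵢ = 124.0/4398 + 0.05029 = 0.07849 s.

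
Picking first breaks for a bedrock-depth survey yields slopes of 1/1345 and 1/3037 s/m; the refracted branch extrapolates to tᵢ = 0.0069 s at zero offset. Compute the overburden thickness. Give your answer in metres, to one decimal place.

5.2 m

θ_c = arcsin(1345/3037) = 26.29°; cos θ_c = 0.8966.
tᵢ = 2h cos θ_c/V₁ ⇒ h = tᵢ·V₁/(2 cos θ_c) = 0.0069·1345/(2·0.8966) = 5.18 m.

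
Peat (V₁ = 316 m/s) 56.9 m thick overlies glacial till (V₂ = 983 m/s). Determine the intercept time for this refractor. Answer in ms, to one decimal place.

θ_c = arcsin(V₁/V₂) = arcsin(316/983) = 18.75°; cos θ_c = 0.9469.
tᵢ = 2h·cos θ_c / V₁ = 2·56.9·0.9469 / 316 = 0.34101 s.

341.0 ms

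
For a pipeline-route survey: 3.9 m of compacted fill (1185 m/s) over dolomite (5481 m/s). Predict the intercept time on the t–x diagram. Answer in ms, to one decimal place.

6.4 ms

θ_c = arcsin(V₁/V₂) = arcsin(1185/5481) = 12.49°; cos θ_c = 0.9763.
tᵢ = 2h·cos θ_c / V₁ = 2·3.9·0.9763 / 1185 = 0.00643 s.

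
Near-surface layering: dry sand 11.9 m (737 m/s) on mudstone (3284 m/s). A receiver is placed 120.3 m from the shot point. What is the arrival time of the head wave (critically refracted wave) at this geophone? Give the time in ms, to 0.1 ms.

68.1 ms

t = x/V₂ + 2h·√(V₂²−V₁²)/(V₁V₂).
√(V₂²−V₁²) = √(3284²−737²) = 3200.2 m/s; delay term = 2·11.9·3200.2/(737·3284) = 0.03147 s.
t = 120.3/3284 + 0.03147 = 0.06810 s.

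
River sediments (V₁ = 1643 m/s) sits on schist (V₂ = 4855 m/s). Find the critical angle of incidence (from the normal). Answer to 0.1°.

Critical incidence: sin θ_c = V₁/V₂ = 1643/4855 = 0.3384.
θ_c = arcsin 0.3384 = 19.78°.

19.8°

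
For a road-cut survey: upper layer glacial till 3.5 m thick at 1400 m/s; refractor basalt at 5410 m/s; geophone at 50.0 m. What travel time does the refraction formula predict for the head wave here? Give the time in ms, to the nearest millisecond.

θ_c = arcsin(V₁/V₂) = arcsin(1400/5410) = 15.00°, cos θ_c = 0.9659.
Intercept time tᵢ = 2h cos θ_c / V₁ = 2·3.5·0.9659/1400 = 0.00483 s.
t = x/V₂ + tᵢ = 50.0/5410 + 0.00483 = 0.01407 s.

14 ms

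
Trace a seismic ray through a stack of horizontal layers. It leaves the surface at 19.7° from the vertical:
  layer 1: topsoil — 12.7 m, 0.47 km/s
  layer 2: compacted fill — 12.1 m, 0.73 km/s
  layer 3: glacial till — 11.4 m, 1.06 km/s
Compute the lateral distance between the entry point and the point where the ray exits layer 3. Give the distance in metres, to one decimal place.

Apply Snell's law at each interface; in layer i the horizontal offset is hᵢ·tan θᵢ.
Layer 1: θ = 19.70°; offset = 12.7·tan 19.70° = 4.547 m.
Layer 2: sin θ = 0.73·sin 19.7°/0.47 = 0.5236, θ = 31.57°; offset = 12.1·tan 31.57° = 7.436 m.
Layer 3: sin θ = 1.06·sin 19.7°/0.47 = 0.7603, θ = 49.49°; offset = 11.4·tan 49.49° = 13.342 m.
Summing the layer offsets gives 25.325 m.

25.3 m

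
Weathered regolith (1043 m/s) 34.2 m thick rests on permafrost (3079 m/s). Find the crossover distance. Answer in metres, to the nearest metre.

97 m

θ_c = arcsin(1043/3079) = 19.80°, so cos θ_c = 0.9409 and tᵢ = 2h cos θ_c/V₁ = 0.0617 s.
At crossover x/V₁ = x/V₂ + tᵢ ⇒ x = tᵢ/(1/V₁ − 1/V₂) = 0.06170/(9.5877e-04 − 3.2478e-04) = 97.32 m.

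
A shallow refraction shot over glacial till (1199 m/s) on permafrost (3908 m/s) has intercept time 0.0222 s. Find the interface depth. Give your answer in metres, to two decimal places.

h = tᵢ·V₁·V₂ / (2·√(V₂²−V₁²)).
√(V₂²−V₁²) = √(3908² − 1199²) = 3719.5 m/s.
h = 0.0222 s × 1199 × 3908 / (2 × 3719.5) = 13.98 m.

13.98 m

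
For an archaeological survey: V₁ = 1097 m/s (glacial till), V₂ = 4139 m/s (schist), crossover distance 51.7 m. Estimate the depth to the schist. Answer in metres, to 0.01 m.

x_cross = 2h·√((V₂+V₁)/(V₂−V₁)) → h = x_cross / (2·√((V₂+V₁)/(V₂−V₁))).
√((V₂+V₁)/(V₂−V₁)) = √((4139+1097)/(4139−1097)) = 1.3120.
h = 51.7 / (2·1.3120) = 19.70 m.

19.70 m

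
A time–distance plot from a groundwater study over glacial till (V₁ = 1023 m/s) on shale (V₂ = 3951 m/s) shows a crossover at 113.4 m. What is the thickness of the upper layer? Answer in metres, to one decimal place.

43.5 m

x_cross = 2h·√((V₂+V₁)/(V₂−V₁)) → h = x_cross / (2·√((V₂+V₁)/(V₂−V₁))).
√((V₂+V₁)/(V₂−V₁)) = √((3951+1023)/(3951−1023)) = 1.3034.
h = 113.4 / (2·1.3034) = 43.50 m.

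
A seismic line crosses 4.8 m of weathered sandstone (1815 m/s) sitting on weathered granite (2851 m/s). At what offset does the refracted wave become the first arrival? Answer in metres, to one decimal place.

20.4 m

θ_c = arcsin(1815/2851) = 39.54°, so cos θ_c = 0.7712 and tᵢ = 2h cos θ_c/V₁ = 0.0041 s.
At crossover x/V₁ = x/V₂ + tᵢ ⇒ x = tᵢ/(1/V₁ − 1/V₂) = 0.00408/(5.5096e-04 − 3.5075e-04) = 20.37 m.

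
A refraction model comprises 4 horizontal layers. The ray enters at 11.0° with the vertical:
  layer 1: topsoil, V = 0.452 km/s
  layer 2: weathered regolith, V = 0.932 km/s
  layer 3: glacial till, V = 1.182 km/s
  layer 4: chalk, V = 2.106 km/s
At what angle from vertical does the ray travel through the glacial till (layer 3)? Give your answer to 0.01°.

29.93°

Snell's law across each interface conserves sin θ / V, so sin θ_3 = V_3·sin θ₁/V₁.
sin θ_3 = 1.182 × sin 11.0° / 0.452 = 0.4990.
θ_3 = arcsin 0.4990 = 29.93°.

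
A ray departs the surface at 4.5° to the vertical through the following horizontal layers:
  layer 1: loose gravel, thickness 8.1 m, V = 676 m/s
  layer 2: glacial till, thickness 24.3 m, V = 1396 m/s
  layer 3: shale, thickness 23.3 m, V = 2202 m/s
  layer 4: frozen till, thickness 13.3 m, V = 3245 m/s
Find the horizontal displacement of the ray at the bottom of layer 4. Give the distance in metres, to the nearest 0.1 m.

p = sin θ₁/V₁ = sin 4.5°/676 = 1.1606e-04 s/m is conserved through the stack.
Layer 1: θ = 4.50°; offset = 8.1·tan 4.50° = 0.637 m.
Layer 2: sin θ = p·1396 = 0.1620 → θ = 9.32°; offset = 24.3·tan 9.32° = 3.990 m.
Layer 3: sin θ = p·2202 = 0.2556 → θ = 14.81°; offset = 23.3·tan 14.81° = 6.159 m.
Layer 4: sin θ = p·3245 = 0.3766 → θ = 22.12°; offset = 13.3·tan 22.12° = 5.407 m.
Summing the layer offsets gives 16.194 m.

16.2 m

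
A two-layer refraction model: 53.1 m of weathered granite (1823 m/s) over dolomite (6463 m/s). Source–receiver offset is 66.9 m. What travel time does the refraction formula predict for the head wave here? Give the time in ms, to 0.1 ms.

θ_c = arcsin(V₁/V₂) = arcsin(1823/6463) = 16.38°, cos θ_c = 0.9594.
Intercept time tᵢ = 2h cos θ_c / V₁ = 2·53.1·0.9594/1823 = 0.05589 s.
t = x/V₂ + tᵢ = 66.9/6463 + 0.05589 = 0.06624 s.

66.2 ms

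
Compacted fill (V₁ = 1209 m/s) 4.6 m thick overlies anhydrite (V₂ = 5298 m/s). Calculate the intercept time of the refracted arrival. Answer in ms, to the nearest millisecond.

7 ms

tᵢ = 2h·√(V₂²−V₁²)/(V₁V₂).
√(V₂²−V₁²) = √(5298²−1209²) = 5158.2 m/s.
tᵢ = 2·4.6·5158.2/(1209·5298) = 0.00741 s.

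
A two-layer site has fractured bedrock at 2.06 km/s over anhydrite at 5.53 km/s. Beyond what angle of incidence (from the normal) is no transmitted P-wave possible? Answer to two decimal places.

21.87°

Critical incidence: sin θ_c = V₁/V₂ = 2.06/5.53 = 0.3725.
θ_c = arcsin 0.3725 = 21.87°.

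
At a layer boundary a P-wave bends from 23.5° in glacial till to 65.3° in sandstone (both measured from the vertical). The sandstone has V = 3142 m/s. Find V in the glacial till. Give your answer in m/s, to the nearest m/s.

sin 23.5° = 0.3987; sin 65.3° = 0.9085.
V₁ = V₂·(sin θ₁/sin θ₂) = 3142·(0.3987/0.9085) = 1379.04 m/s.

1379 m/s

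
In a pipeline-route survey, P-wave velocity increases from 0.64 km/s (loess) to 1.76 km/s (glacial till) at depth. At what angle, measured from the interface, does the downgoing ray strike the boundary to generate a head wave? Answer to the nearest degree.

69°

Critical incidence: sin θ_c = V₁/V₂ = 0.64/1.76 = 0.3636.
θ_c = arcsin 0.3636 = 21.32°.
Measured from the interface: 90° − 21.32° = 68.68°.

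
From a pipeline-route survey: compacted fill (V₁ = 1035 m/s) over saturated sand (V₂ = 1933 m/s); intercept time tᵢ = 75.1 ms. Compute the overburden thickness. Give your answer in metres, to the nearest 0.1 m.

46.0 m

h = tᵢ·V₁·V₂ / (2·√(V₂²−V₁²)).
√(V₂²−V₁²) = √(1933² − 1035²) = 1632.6 m/s.
h = 0.0751 s × 1035 × 1933 / (2 × 1632.6) = 46.02 m.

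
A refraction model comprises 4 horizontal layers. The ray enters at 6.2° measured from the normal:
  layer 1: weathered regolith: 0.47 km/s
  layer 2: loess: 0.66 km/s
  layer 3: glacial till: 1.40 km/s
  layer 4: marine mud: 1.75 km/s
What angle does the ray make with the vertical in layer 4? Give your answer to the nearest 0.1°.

23.7°

Ray parameter p = sin 6.2° / 0.47 = 2.2979e-01 s/km.
sin θ_4 = p·V_4 = 2.2979e-01 × 1.75 = 0.4021.
θ_4 = arcsin 0.4021 = 23.71°.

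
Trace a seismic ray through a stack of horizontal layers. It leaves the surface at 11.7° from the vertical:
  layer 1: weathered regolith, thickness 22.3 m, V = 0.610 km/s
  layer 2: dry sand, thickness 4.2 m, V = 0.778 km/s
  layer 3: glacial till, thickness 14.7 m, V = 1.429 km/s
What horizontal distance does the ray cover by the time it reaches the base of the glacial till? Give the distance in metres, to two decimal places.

Apply Snell's law at each interface; in layer i the horizontal offset is hᵢ·tan θᵢ.
Layer 1: θ = 11.70°; offset = 22.3·tan 11.70° = 4.6181 m.
Layer 2: sin θ = 0.778·sin 11.7°/0.610 = 0.2586, θ = 14.99°; offset = 4.2·tan 14.99° = 1.1245 m.
Layer 3: sin θ = 1.429·sin 11.7°/0.610 = 0.4751, θ = 28.36°; offset = 14.7·tan 28.36° = 7.9360 m.
Summing the layer offsets gives 13.6786 m.

13.68 m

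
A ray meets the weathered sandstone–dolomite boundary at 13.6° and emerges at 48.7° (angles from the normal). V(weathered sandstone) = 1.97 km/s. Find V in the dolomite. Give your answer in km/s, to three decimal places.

sin 13.6° = 0.2351; sin 48.7° = 0.7513.
V₂ = V₁·(sin θ₂/sin θ₁) = 1.97·(0.7513/0.2351) = 6.294 km/s.

6.294 km/s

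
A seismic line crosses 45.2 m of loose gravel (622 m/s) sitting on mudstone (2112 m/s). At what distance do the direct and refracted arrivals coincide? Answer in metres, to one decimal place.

122.5 m

θ_c = arcsin(622/2112) = 17.13°, so cos θ_c = 0.9556 and tᵢ = 2h cos θ_c/V₁ = 0.1389 s.
At crossover x/V₁ = x/V₂ + tᵢ ⇒ x = tᵢ/(1/V₁ − 1/V₂) = 0.13889/(1.6077e-03 − 4.7348e-04) = 122.45 m.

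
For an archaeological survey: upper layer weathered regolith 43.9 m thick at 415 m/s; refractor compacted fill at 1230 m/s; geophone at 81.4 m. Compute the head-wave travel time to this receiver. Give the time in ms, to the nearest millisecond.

θ_c = arcsin(V₁/V₂) = arcsin(415/1230) = 19.72°, cos θ_c = 0.9414.
Intercept time tᵢ = 2h cos θ_c / V₁ = 2·43.9·0.9414/415 = 0.19916 s.
t = x/V₂ + tᵢ = 81.4/1230 + 0.19916 = 0.26534 s.

265 ms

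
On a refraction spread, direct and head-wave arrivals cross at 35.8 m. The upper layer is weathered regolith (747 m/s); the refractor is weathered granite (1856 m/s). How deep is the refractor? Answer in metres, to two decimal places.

x_cross = 2h·√((V₂+V₁)/(V₂−V₁)) → h = x_cross / (2·√((V₂+V₁)/(V₂−V₁))).
√((V₂+V₁)/(V₂−V₁)) = √((1856+747)/(1856−747)) = 1.5320.
h = 35.8 / (2·1.5320) = 11.68 m.

11.68 m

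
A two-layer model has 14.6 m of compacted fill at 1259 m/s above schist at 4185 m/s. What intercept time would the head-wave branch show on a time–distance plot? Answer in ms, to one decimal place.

tᵢ = 2h·√(V₂²−V₁²)/(V₁V₂).
√(V₂²−V₁²) = √(4185²−1259²) = 3991.1 m/s.
tᵢ = 2·14.6·3991.1/(1259·4185) = 0.02212 s.

22.1 ms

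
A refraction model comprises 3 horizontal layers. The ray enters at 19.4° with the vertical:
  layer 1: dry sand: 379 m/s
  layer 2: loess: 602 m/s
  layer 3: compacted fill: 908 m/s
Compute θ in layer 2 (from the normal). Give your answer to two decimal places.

31.84°

Ray parameter p = sin 19.4° / 379 = 8.7641e-04 s/m.
sin θ_2 = p·V_2 = 8.7641e-04 × 602 = 0.5276.
θ_2 = arcsin 0.5276 = 31.84°.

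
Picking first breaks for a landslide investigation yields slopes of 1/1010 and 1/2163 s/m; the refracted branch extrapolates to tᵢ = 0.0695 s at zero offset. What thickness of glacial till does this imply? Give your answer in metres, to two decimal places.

θ_c = arcsin(1010/2163) = 27.84°; cos θ_c = 0.8843.
tᵢ = 2h cos θ_c/V₁ ⇒ h = tᵢ·V₁/(2 cos θ_c) = 0.0695·1010/(2·0.8843) = 39.69 m.

39.69 m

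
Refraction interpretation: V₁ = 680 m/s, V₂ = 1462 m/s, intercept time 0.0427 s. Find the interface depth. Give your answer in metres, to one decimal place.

θ_c = arcsin(680/1462) = 27.72°; cos θ_c = 0.8852.
tᵢ = 2h cos θ_c/V₁ ⇒ h = tᵢ·V₁/(2 cos θ_c) = 0.0427·680/(2·0.8852) = 16.40 m.

16.4 m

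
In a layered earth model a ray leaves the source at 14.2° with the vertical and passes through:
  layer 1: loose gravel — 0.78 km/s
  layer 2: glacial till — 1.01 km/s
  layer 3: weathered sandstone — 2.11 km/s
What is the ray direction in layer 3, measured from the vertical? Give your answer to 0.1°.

41.6°

Ray parameter p = sin 14.2° / 0.78 = 3.1450e-01 s/km.
sin θ_3 = p·V_3 = 3.1450e-01 × 2.11 = 0.6636.
θ_3 = arcsin 0.6636 = 41.57°.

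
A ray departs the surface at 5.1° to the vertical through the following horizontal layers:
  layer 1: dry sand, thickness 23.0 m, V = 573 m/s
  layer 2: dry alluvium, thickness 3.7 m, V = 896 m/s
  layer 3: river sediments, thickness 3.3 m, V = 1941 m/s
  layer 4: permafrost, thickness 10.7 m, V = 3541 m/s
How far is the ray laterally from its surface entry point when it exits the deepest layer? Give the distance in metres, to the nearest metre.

11 m

Apply Snell's law at each interface; in layer i the horizontal offset is hᵢ·tan θᵢ.
Layer 1: θ = 5.10°; offset = 23.0·tan 5.10° = 2.053 m.
Layer 2: sin θ = 896·sin 5.1°/573 = 0.1390, θ = 7.99°; offset = 3.7·tan 7.99° = 0.519 m.
Layer 3: sin θ = 1941·sin 5.1°/573 = 0.3011, θ = 17.53°; offset = 3.3·tan 17.53° = 1.042 m.
Layer 4: sin θ = 3541·sin 5.1°/573 = 0.5493, θ = 33.32°; offset = 10.7·tan 33.32° = 7.034 m.
Σ offsets = 10.649 m.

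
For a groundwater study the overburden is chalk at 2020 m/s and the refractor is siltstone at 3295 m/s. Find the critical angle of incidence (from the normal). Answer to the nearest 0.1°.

Critical incidence: sin θ_c = V₁/V₂ = 2020/3295 = 0.6131.
θ_c = arcsin 0.6131 = 37.81°.

37.8°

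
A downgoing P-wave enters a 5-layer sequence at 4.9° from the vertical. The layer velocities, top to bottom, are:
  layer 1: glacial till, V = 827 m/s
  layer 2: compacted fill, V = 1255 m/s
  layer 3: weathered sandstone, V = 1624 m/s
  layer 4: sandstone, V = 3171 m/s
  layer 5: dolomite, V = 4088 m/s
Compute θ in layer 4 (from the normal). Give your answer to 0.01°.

19.12°

Ray parameter p = sin 4.9° / 827 = 1.0329e-04 s/m.
sin θ_4 = p·V_4 = 1.0329e-04 × 3171 = 0.3275.
θ_4 = arcsin 0.3275 = 19.12°.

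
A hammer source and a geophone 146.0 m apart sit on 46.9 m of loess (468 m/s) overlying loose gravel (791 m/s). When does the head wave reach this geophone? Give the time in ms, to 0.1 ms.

346.2 ms

t = x/V₂ + 2h·√(V₂²−V₁²)/(V₁V₂).
√(V₂²−V₁²) = √(791²−468²) = 637.7 m/s; delay term = 2·46.9·637.7/(468·791) = 0.16158 s.
t = 146.0/791 + 0.16158 = 0.34616 s.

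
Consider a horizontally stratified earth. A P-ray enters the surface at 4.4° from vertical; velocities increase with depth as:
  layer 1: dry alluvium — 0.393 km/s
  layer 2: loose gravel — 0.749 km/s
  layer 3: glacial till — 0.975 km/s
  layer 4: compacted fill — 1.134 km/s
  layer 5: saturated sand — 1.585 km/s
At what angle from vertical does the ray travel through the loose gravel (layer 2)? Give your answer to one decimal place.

8.4°

Ray parameter p = sin 4.4° / 0.393 = 1.9521e-01 s/km.
sin θ_2 = p·V_2 = 1.9521e-01 × 0.749 = 0.1462.
θ_2 = arcsin 0.1462 = 8.41°.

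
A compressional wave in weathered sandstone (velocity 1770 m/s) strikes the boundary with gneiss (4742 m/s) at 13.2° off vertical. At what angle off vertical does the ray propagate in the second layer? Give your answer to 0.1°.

sin θ₁/V₁ = sin θ₂/V₂ ⇒ sin θ₂ = 4742·sin 13.2°/1770 = 4742·0.2284/1770 = 0.6118.
θ₂ = arcsin 0.6118 = 37.72° from the normal.

37.7°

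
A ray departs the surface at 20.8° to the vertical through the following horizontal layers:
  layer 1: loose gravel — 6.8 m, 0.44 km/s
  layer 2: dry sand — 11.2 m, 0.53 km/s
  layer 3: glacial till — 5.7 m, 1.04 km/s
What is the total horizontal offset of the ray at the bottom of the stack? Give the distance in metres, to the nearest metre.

17 m

Apply Snell's law at each interface; in layer i the horizontal offset is hᵢ·tan θᵢ.
Layer 1: θ = 20.80°; offset = 6.8·tan 20.80° = 2.583 m.
Layer 2: sin θ = 0.53·sin 20.8°/0.44 = 0.4277, θ = 25.32°; offset = 11.2·tan 25.32° = 5.300 m.
Layer 3: sin θ = 1.04·sin 20.8°/0.44 = 0.8393, θ = 57.07°; offset = 5.7·tan 57.07° = 8.801 m.
Summing the layer offsets gives 16.684 m.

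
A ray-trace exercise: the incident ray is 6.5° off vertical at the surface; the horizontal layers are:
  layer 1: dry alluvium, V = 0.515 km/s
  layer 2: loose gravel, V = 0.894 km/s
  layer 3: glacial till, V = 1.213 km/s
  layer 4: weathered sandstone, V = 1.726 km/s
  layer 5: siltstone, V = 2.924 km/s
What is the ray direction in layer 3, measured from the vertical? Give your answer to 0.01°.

15.46°

Ray parameter p = sin 6.5° / 0.515 = 2.1981e-01 s/km.
sin θ_3 = p·V_3 = 2.1981e-01 × 1.213 = 0.2666.
θ_3 = arcsin 0.2666 = 15.46°.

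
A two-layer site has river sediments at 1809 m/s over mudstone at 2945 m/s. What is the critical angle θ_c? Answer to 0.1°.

37.9°

Critical incidence: sin θ_c = V₁/V₂ = 1809/2945 = 0.6143.
θ_c = arcsin 0.6143 = 37.90°.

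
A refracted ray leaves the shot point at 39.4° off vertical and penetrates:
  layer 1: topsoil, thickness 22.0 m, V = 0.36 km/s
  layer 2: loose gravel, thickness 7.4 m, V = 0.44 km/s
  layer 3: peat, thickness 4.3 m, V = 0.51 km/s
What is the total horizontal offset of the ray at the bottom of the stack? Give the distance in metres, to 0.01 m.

36.01 m

Apply Snell's law at each interface; in layer i the horizontal offset is hᵢ·tan θᵢ.
Layer 1: θ = 39.40°; offset = 22.0·tan 39.40° = 18.0710 m.
Layer 2: sin θ = 0.44·sin 39.4°/0.36 = 0.7758, θ = 50.88°; offset = 7.4·tan 50.88° = 9.0979 m.
Layer 3: sin θ = 0.51·sin 39.4°/0.36 = 0.8992, θ = 64.05°; offset = 4.3·tan 64.05° = 8.8372 m.
Summing the layer offsets gives 36.0061 m.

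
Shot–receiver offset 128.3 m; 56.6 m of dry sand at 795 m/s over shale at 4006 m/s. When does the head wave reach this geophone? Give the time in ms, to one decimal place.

171.6 ms

θ_c = arcsin(V₁/V₂) = arcsin(795/4006) = 11.45°, cos θ_c = 0.9801.
Intercept time tᵢ = 2h cos θ_c / V₁ = 2·56.6·0.9801/795 = 0.13956 s.
t = x/V₂ + tᵢ = 128.3/4006 + 0.13956 = 0.17158 s.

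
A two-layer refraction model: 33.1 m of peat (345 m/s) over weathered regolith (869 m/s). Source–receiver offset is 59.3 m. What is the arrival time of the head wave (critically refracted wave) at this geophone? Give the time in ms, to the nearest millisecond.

244 ms

t = x/V₂ + 2h·√(V₂²−V₁²)/(V₁V₂).
√(V₂²−V₁²) = √(869²−345²) = 797.6 m/s; delay term = 2·33.1·797.6/(345·869) = 0.17611 s.
t = 59.3/869 + 0.17611 = 0.24435 s.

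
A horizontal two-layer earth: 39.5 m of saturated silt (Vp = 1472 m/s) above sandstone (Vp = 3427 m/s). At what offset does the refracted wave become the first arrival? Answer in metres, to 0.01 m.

x_cross = 2h·√((V₂+V₁)/(V₂−V₁)).
(V₂+V₁)/(V₂−V₁) = (3427+1472)/(3427−1472) = 2.5059; √ = 1.5830.
x_cross = 2·39.5·1.5830 = 125.06 m.

125.06 m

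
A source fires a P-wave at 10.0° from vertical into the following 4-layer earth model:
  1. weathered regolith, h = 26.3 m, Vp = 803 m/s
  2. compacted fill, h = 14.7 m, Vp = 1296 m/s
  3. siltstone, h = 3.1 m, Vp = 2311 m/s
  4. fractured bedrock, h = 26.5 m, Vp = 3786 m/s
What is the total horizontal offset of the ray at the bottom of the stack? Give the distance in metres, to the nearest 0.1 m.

Apply Snell's law at each interface; in layer i the horizontal offset is hᵢ·tan θᵢ.
Layer 1: θ = 10.00°; offset = 26.3·tan 10.00° = 4.637 m.
Layer 2: sin θ = 1296·sin 10.0°/803 = 0.2803, θ = 16.28°; offset = 14.7·tan 16.28° = 4.292 m.
Layer 3: sin θ = 2311·sin 10.0°/803 = 0.4998, θ = 29.98°; offset = 3.1·tan 29.98° = 1.789 m.
Layer 4: sin θ = 3786·sin 10.0°/803 = 0.8187, θ = 54.96°; offset = 26.5·tan 54.96° = 37.785 m.
Σ offsets = 48.503 m.

48.5 m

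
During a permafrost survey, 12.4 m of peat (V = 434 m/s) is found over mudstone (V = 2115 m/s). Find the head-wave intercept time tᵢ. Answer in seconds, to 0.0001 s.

0.0559 s

θ_c = arcsin(V₁/V₂) = arcsin(434/2115) = 11.84°; cos θ_c = 0.9787.
tᵢ = 2h·cos θ_c / V₁ = 2·12.4·0.9787 / 434 = 0.05593 s.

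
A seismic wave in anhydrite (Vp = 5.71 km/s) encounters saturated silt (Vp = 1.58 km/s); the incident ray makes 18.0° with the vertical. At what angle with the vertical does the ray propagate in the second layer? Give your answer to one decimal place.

4.9°

sin θ₁/V₁ = sin θ₂/V₂ ⇒ sin θ₂ = 1.58·sin 18.0°/5.71 = 1.58·0.3090/5.71 = 0.0855.
θ₂ = arcsin 0.0855 = 4.91° from the normal.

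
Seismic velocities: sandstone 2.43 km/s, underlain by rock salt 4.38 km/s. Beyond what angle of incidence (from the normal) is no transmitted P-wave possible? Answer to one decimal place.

At critical incidence the refracted ray runs along the interface (θ₂ = 90°), so sin θ_c = V₁/V₂.
θ_c = arcsin(2.43/4.38) = arcsin 0.5548 = 33.70°.

33.7°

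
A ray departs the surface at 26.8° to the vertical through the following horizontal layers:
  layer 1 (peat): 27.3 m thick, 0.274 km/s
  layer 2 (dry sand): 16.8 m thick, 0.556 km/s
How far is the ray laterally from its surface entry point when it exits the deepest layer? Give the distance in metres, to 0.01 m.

p = sin θ₁/V₁ = sin 26.8°/0.274 = 1.6455e+00 s/km is conserved through the stack.
Layer 1: θ = 26.80°; offset = 27.3·tan 26.80° = 13.7902 m.
Layer 2: sin θ = p·0.556 = 0.9149 → θ = 66.19°; offset = 16.8·tan 66.19° = 38.0804 m.
Σ offsets = 51.8706 m.

51.87 m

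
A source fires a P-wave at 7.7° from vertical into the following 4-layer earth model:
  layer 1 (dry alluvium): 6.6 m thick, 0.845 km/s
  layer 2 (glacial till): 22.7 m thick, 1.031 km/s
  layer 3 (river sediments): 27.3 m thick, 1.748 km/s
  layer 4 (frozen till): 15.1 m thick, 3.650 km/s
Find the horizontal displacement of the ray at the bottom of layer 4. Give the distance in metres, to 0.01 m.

p = sin θ₁/V₁ = sin 7.7°/0.845 = 1.5856e-01 s/km is conserved through the stack.
Layer 1: θ = 7.70°; offset = 6.6·tan 7.70° = 0.8924 m.
Layer 2: sin θ = p·1.031 = 0.1635 → θ = 9.41°; offset = 22.7·tan 9.41° = 3.7616 m.
Layer 3: sin θ = p·1.748 = 0.2772 → θ = 16.09°; offset = 27.3·tan 16.09° = 7.8753 m.
Layer 4: sin θ = p·3.650 = 0.5788 → θ = 35.36°; offset = 15.1·tan 35.36° = 10.7164 m.
Total horizontal offset = 23.2456 m.

23.25 m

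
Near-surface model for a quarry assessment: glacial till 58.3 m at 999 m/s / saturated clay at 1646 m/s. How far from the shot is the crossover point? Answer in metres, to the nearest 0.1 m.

x_cross = 2h·√((V₂+V₁)/(V₂−V₁)).
(V₂+V₁)/(V₂−V₁) = (1646+999)/(1646−999) = 4.0881; √ = 2.0219.
x_cross = 2·58.3·2.0219 = 235.75 m.

235.8 m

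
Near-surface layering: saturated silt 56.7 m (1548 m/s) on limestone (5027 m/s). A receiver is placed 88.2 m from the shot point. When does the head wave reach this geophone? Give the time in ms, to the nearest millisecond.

87 ms

t = x/V₂ + 2h·√(V₂²−V₁²)/(V₁V₂).
√(V₂²−V₁²) = √(5027²−1548²) = 4782.7 m/s; delay term = 2·56.7·4782.7/(1548·5027) = 0.06970 s.
t = 88.2/5027 + 0.06970 = 0.08724 s.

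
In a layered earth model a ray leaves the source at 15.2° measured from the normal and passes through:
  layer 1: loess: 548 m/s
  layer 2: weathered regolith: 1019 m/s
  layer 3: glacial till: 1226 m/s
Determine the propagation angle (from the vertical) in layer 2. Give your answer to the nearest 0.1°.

29.2°

Ray parameter p = sin 15.2° / 548 = 4.7845e-04 s/m.
sin θ_2 = p·V_2 = 4.7845e-04 × 1019 = 0.4875.
θ_2 = 29.18° from the vertical.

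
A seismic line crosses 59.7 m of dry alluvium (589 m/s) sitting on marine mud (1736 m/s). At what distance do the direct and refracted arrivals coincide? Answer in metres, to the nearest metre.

170 m

θ_c = arcsin(589/1736) = 19.83°, so cos θ_c = 0.9407 and tᵢ = 2h cos θ_c/V₁ = 0.1907 s.
At crossover x/V₁ = x/V₂ + tᵢ ⇒ x = tᵢ/(1/V₁ − 1/V₂) = 0.19069/(1.6978e-03 − 5.7604e-04) = 169.99 m.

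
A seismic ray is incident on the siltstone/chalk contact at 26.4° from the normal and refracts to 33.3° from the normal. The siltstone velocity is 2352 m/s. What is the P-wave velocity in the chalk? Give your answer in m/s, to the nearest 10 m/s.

2900 m/s

sin 26.4° = 0.4446; sin 33.3° = 0.5490.
V₂ = V₁·(sin θ₂/sin θ₁) = 2352·(0.5490/0.4446) = 2904.18 m/s.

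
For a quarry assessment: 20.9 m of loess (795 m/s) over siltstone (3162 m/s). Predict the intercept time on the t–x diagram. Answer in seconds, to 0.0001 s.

θ_c = arcsin(V₁/V₂) = arcsin(795/3162) = 14.56°; cos θ_c = 0.9679.
tᵢ = 2h·cos θ_c / V₁ = 2·20.9·0.9679 / 795 = 0.05089 s.

0.0509 s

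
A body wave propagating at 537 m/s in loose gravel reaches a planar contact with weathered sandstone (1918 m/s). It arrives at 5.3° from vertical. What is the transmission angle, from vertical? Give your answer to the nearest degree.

19°

sin θ₁/V₁ = sin θ₂/V₂ ⇒ sin θ₂ = 1918·sin 5.3°/537 = 1918·0.0924/537 = 0.3299.
θ₂ = arcsin 0.3299 = 19.26° from the normal.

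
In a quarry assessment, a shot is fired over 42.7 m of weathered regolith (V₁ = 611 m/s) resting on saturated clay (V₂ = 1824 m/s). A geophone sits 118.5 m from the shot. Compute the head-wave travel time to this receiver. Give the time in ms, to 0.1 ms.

196.7 ms

t = x/V₂ + 2h·√(V₂²−V₁²)/(V₁V₂).
√(V₂²−V₁²) = √(1824²−611²) = 1718.6 m/s; delay term = 2·42.7·1718.6/(611·1824) = 0.13170 s.
t = 118.5/1824 + 0.13170 = 0.19666 s.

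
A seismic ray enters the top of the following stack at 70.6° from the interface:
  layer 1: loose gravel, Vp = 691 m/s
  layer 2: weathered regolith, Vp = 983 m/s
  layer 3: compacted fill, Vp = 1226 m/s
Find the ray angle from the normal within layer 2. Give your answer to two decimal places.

From the normal: θ₁ = 90° − 70.6° = 19.4°.
Snell's law across each interface conserves sin θ / V, so sin θ_2 = V_2·sin θ₁/V₁.
sin θ_2 = 983 × sin 19.4° / 691 = 0.4725.
θ_2 = arcsin 0.4725 = 28.20°.

28.20°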